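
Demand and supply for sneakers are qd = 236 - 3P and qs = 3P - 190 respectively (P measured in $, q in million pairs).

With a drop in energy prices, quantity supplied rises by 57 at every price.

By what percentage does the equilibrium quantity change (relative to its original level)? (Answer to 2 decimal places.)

+123.91

Initially, 236 - 3P = 3P - 190, so 426 = 6P and P = 71, q = 23.
With the change applied: demand qd = 236 - 3P, supply qs = 3P - 133.
Setting them equal: 236 - 3P = 3P - 133 → 369 = 6P, so P = 61.5 and q = 51.5.
%Δq = (51.5 − 23) / 23 × 100 = +123.91%.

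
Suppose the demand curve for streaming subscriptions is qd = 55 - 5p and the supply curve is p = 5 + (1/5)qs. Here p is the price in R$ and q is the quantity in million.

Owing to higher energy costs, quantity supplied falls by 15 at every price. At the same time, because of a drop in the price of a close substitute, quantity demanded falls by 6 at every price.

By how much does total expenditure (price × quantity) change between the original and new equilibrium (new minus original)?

Initially, 55 - 5p = 5p - 25, so 80 = 10p and p = 8, q = 15.
With the change applied: demand qd = 49 - 5p, supply qs = 5p - 40.
Equate the new curves: 49 - 5p = 5p - 40, giving 89 = 10p, p = 8.9, q = 4.5.
Expenditure moves from 8×15 = 120 to 8.9×4.5 = 40.05; change = -79.95.

-79.95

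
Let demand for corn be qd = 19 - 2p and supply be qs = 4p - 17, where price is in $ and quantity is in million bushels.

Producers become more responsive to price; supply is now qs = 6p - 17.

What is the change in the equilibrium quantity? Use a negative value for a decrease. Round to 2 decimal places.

+3.00

Initially, 19 - 2p = 4p - 17, so 36 = 6p and p = 6, q = 7.
The shock moves the curves to qd = 19 - 2p and qs = 6p - 17.
Setting them equal: 19 - 2p = 6p - 17 → 36 = 8p, so p = 4.5 and q = 10.
Δq = 10 − 7 = +3.00.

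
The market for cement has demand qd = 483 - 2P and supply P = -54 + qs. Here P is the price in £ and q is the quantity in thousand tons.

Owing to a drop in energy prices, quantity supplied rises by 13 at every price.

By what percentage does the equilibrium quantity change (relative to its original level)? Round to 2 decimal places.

+4.40

Solve the original market: 483 - 2P = P + 54, hence P = 143 and q = 197.
The shock moves the curves to qd = 483 - 2P and qs = P + 67.
Clearing the new market: 483 - 2P = P + 67, so P = 416/3 ≈ 138.6667 and q = 617/3 ≈ 205.6667.
%Δq = (205.6667 − 197) / 197 × 100 = +4.40%.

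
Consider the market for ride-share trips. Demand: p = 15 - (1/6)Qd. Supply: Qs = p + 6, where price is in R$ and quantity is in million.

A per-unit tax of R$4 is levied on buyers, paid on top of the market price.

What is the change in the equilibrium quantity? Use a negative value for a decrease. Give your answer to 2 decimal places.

Solve the original market: 90 - 6p = p + 6, hence p = 12 and Q = 18.
Since buyers pay the price plus the tax, the effective demand curve becomes Qd = 66 - 6p.
Equate the new curves: 66 - 6p = p + 6, giving 60 = 7p, p = 60/7 ≈ 8.5714, Q = 102/7 ≈ 14.5714.
ΔQ = 14.5714 − 18 = -3.43.

-3.43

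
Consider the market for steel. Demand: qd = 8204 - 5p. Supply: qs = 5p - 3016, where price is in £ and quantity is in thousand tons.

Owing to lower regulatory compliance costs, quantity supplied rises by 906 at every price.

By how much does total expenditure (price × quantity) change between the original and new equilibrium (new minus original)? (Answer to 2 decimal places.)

Original equilibrium: 8204 - 5p = 5p - 3016 gives 11220 = 10p, so p = 1122 and q = 2594.
The shock moves the curves to qd = 8204 - 5p and qs = 5p - 2110.
Equate the new curves: 8204 - 5p = 5p - 2110, giving 10314 = 10p, p = 1031.4, q = 3047.
Expenditure moves from 1122×2594 = 2910468 to 1031.4×3047 = 3142675.8; change = +232207.80.

+232207.80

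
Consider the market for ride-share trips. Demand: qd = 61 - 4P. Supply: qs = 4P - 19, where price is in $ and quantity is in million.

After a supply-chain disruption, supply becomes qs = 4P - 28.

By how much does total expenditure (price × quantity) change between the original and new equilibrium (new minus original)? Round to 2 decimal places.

Solve the original market: 61 - 4P = 4P - 19, hence P = 10 and q = 21.
After the shift, demand is qd = 61 - 4P and supply is qs = 4P - 28.
New equilibrium: 61 - 4P = 4P - 28 ⇒ 89 = 8P ⇒ P = 11.125, q = 16.5.
Expenditure moves from 10×21 = 210 to 11.125×16.5 = 183.5625; change = -26.44.

-26.44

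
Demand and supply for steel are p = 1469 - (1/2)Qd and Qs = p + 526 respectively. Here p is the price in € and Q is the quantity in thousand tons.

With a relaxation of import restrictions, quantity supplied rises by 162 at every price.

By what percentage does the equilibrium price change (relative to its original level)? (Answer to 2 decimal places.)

-6.72

Original equilibrium: 2938 - 2p = p + 526 gives 2412 = 3p, so p = 804 and Q = 1330.
After the shift, demand is Qd = 2938 - 2p and supply is Qs = p + 688.
Setting them equal: 2938 - 2p = p + 688 → 2250 = 3p, so p = 750 and Q = 1438.
%Δp = (750 − 804) / 804 × 100 = -6.72%.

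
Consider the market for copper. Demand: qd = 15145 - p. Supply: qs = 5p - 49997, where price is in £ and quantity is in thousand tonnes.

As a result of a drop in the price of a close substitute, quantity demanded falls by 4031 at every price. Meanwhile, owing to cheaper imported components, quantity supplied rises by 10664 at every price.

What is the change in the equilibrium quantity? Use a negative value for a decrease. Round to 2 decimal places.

Before the shock: 15145 - p = 5p - 49997 ⇒ 65142 = 6p ⇒ p = 10857, q = 4288.
After the shift, demand is qd = 11114 - p and supply is qs = 5p - 39333.
Setting them equal: 11114 - p = 5p - 39333 → 50447 = 6p, so p = 50447/6 ≈ 8407.8333 and q = 16237/6 ≈ 2706.1667.
Δq = 2706.1667 − 4288 = -1581.83.

-1581.83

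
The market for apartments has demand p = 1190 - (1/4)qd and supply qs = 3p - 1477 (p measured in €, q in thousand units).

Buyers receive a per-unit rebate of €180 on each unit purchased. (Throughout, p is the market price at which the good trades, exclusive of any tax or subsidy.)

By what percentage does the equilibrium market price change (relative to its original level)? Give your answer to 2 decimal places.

+11.54

Initially, 4760 - 4p = 3p - 1477, so 6237 = 7p and p = 891, q = 1196.
Since buyers' out-of-pocket price is the market price minus the rebate, the effective demand curve becomes qd = 5480 - 4p.
Setting them equal: 5480 - 4p = 3p - 1477 → 6957 = 7p, so p = 6957/7 ≈ 993.8571 and q = 10532/7 ≈ 1504.5714.
%Δp = (993.8571 − 891) / 891 × 100 = +11.54%.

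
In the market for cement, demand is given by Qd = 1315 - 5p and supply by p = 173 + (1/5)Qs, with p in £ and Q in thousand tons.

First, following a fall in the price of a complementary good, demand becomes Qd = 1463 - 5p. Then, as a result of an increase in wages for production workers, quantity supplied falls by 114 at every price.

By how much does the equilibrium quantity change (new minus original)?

Before the shock: 1315 - 5p = 5p - 865 ⇒ 2180 = 10p ⇒ p = 218, Q = 225.
With the change applied: demand Qd = 1463 - 5p, supply Qs = 5p - 979.
Clearing the new market: 1463 - 5p = 5p - 979, so p = 244.2 and Q = 242.
ΔQ = 242 − 225 = +17.

+17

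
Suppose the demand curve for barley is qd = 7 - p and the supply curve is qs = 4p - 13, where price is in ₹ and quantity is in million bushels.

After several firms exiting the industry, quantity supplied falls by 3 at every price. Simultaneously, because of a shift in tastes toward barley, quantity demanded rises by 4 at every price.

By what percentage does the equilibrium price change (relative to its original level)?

Initially, 7 - p = 4p - 13, so 20 = 5p and p = 4, q = 3.
The new curves are qd = 11 - p (demand) and qs = 4p - 16 (supply).
Setting them equal: 11 - p = 4p - 16 → 27 = 5p, so p = 5.4 and q = 5.6.
%Δp = (5.4 − 4) / 4 × 100 = +35%.

+35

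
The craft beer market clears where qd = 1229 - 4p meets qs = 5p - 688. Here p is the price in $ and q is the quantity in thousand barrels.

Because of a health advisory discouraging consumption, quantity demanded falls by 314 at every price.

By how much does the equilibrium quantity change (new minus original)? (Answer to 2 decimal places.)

Original equilibrium: 1229 - 4p = 5p - 688 gives 1917 = 9p, so p = 213 and q = 377.
After the shift, demand is qd = 915 - 4p and supply is qs = 5p - 688.
Clearing the new market: 915 - 4p = 5p - 688, so p = 1603/9 ≈ 178.1111 and q = 1823/9 ≈ 202.5556.
Δq = 202.5556 − 377 = -174.44.

-174.44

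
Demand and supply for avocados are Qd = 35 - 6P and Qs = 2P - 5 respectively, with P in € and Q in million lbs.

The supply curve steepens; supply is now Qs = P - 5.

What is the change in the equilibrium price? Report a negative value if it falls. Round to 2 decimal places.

+0.71

Solve the original market: 35 - 6P = 2P - 5, hence P = 5 and Q = 5.
After the shift, demand is Qd = 35 - 6P and supply is Qs = P - 5.
Clearing the new market: 35 - 6P = P - 5, so P = 40/7 ≈ 5.7143 and Q = 5/7 ≈ 0.7143.
ΔP = 5.7143 − 5 = +0.71.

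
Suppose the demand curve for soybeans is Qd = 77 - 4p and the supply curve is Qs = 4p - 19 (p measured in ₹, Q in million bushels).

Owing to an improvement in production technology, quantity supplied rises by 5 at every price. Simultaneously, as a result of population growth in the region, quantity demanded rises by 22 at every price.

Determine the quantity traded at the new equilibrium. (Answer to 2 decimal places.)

Initially, 77 - 4p = 4p - 19, so 96 = 8p and p = 12, Q = 29.
After the shift, demand is Qd = 99 - 4p and supply is Qs = 4p - 14.
Clearing the new market: 99 - 4p = 4p - 14, so p = 14.125 and Q = 42.5.

42.50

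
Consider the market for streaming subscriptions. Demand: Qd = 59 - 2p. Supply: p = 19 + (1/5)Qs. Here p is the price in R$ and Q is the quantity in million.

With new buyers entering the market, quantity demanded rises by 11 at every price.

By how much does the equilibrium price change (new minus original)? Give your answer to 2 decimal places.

Before the shock: 59 - 2p = 5p - 95 ⇒ 154 = 7p ⇒ p = 22, Q = 15.
The shock moves the curves to Qd = 70 - 2p and Qs = 5p - 95.
Equate the new curves: 70 - 2p = 5p - 95, giving 165 = 7p, p = 165/7 ≈ 23.5714, Q = 160/7 ≈ 22.8571.
Δp = 23.5714 − 22 = +1.57.

+1.57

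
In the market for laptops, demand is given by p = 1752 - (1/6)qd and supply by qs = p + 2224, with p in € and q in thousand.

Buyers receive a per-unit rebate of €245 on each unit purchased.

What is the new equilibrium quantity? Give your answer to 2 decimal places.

Solve the original market: 10512 - 6p = p + 2224, hence p = 1184 and q = 3408.
Since buyers' out-of-pocket price is the market price minus the rebate, the effective demand curve becomes qd = 11982 - 6p.
Setting them equal: 11982 - 6p = p + 2224 → 9758 = 7p, so p = 1394 and q = 3618.

3618.00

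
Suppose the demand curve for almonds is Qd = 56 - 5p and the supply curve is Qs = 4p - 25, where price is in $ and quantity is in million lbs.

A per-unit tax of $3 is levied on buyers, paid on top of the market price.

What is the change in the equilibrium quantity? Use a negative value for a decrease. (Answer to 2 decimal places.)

Original equilibrium: 56 - 5p = 4p - 25 gives 81 = 9p, so p = 9 and Q = 11.
Since buyers pay the price plus the tax, the effective demand curve becomes Qd = 41 - 5p.
Clearing the new market: 41 - 5p = 4p - 25, so p = 22/3 ≈ 7.3333 and Q = 13/3 ≈ 4.3333.
ΔQ = 4.3333 − 11 = -6.67.

-6.67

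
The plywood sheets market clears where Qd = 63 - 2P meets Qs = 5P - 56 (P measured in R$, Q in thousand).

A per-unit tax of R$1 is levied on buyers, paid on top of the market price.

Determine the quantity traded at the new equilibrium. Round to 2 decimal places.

Initially, 63 - 2P = 5P - 56, so 119 = 7P and P = 17, Q = 29.
Since buyers pay the price plus the tax, the effective demand curve becomes Qd = 61 - 2P.
Setting them equal: 61 - 2P = 5P - 56 → 117 = 7P, so P = 117/7 ≈ 16.7143 and Q = 193/7 ≈ 27.5714.

27.57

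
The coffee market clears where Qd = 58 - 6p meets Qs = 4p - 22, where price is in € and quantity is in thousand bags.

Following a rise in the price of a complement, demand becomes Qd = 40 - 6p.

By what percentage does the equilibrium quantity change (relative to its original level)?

Initially, 58 - 6p = 4p - 22, so 80 = 10p and p = 8, Q = 10.
After the shift, demand is Qd = 40 - 6p and supply is Qs = 4p - 22.
Equate the new curves: 40 - 6p = 4p - 22, giving 62 = 10p, p = 6.2, Q = 2.8.
%ΔQ = (2.8 − 10) / 10 × 100 = -72%.

-72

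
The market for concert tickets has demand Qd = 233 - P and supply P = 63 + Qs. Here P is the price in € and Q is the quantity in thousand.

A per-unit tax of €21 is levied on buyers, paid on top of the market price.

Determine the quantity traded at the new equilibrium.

Solve the original market: 233 - P = P - 63, hence P = 148 and Q = 85.
Since buyers pay the price plus the tax, the effective demand curve becomes Qd = 212 - P.
Equate the new curves: 212 - P = P - 63, giving 275 = 2P, P = 137.5, Q = 74.5.

74.5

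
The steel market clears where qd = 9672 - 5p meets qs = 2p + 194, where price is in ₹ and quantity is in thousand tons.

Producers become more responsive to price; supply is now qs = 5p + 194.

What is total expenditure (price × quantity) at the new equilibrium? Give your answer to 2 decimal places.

4675497.40

Initially, 9672 - 5p = 2p + 194, so 9478 = 7p and p = 1354, q = 2902.
With the change applied: demand qd = 9672 - 5p, supply qs = 5p + 194.
New equilibrium: 9672 - 5p = 5p + 194 ⇒ 9478 = 10p ⇒ p = 947.8, q = 4933.
New expenditure = 947.8 × 4933 = 4675497.40.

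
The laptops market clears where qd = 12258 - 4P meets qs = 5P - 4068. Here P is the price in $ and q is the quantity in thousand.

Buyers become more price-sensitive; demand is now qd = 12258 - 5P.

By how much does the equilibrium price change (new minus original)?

Original equilibrium: 12258 - 4P = 5P - 4068 gives 16326 = 9P, so P = 1814 and q = 5002.
The shock moves the curves to qd = 12258 - 5P and qs = 5P - 4068.
New equilibrium: 12258 - 5P = 5P - 4068 ⇒ 16326 = 10P ⇒ P = 1632.6, q = 4095.
ΔP = 1632.6 − 1814 = -181.4.

-181.4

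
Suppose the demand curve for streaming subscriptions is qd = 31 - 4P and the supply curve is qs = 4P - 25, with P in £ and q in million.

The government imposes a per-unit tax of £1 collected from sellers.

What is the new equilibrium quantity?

Original equilibrium: 31 - 4P = 4P - 25 gives 56 = 8P, so P = 7 and q = 3.
Since sellers keep the price net of the tax, the effective supply curve becomes qs = 4P - 29.
Clearing the new market: 31 - 4P = 4P - 29, so P = 7.5 and q = 1.

1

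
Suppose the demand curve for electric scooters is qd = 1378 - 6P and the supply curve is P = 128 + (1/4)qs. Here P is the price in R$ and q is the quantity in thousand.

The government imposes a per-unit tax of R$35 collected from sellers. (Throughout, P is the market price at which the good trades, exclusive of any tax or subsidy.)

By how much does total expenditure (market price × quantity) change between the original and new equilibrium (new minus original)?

-13636

Original equilibrium: 1378 - 6P = 4P - 512 gives 1890 = 10P, so P = 189 and q = 244.
Since sellers keep the price net of the tax, the effective supply curve becomes qs = 4P - 652.
Equate the new curves: 1378 - 6P = 4P - 652, giving 2030 = 10P, P = 203, q = 160.
Expenditure moves from 189×244 = 46116 to 203×160 = 32480; change = -13636.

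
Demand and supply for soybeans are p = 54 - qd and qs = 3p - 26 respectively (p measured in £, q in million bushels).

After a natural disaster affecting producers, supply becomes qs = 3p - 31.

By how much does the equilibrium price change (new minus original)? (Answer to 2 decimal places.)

+1.25

Initially, 54 - p = 3p - 26, so 80 = 4p and p = 20, q = 34.
The new curves are qd = 54 - p (demand) and qs = 3p - 31 (supply).
Setting them equal: 54 - p = 3p - 31 → 85 = 4p, so p = 21.25 and q = 32.75.
Δp = 21.25 − 20 = +1.25.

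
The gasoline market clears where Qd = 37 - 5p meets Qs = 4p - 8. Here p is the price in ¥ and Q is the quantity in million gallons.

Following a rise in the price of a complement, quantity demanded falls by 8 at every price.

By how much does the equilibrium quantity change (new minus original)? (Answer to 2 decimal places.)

-3.56

Solve the original market: 37 - 5p = 4p - 8, hence p = 5 and Q = 12.
The shock moves the curves to Qd = 29 - 5p and Qs = 4p - 8.
New equilibrium: 29 - 5p = 4p - 8 ⇒ 37 = 9p ⇒ p = 37/9 ≈ 4.1111, Q = 76/9 ≈ 8.4444.
ΔQ = 8.4444 − 12 = -3.56.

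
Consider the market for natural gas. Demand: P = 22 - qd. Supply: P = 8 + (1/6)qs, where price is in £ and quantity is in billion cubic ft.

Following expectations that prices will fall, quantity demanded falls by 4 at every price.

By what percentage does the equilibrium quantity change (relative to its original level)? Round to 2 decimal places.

-28.57

Before the shock: 22 - P = 6P - 48 ⇒ 70 = 7P ⇒ P = 10, q = 12.
With the change applied: demand qd = 18 - P, supply qs = 6P - 48.
Setting them equal: 18 - P = 6P - 48 → 66 = 7P, so P = 66/7 ≈ 9.4286 and q = 60/7 ≈ 8.5714.
%Δq = (8.5714 − 12) / 12 × 100 = -28.57%.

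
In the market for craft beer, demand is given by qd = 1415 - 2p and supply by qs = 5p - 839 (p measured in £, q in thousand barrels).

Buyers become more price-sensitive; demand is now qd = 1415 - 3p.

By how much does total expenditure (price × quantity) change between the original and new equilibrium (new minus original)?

Solve the original market: 1415 - 2p = 5p - 839, hence p = 322 and q = 771.
The new curves are qd = 1415 - 3p (demand) and qs = 5p - 839 (supply).
Setting them equal: 1415 - 3p = 5p - 839 → 2254 = 8p, so p = 281.75 and q = 569.75.
Expenditure moves from 322×771 = 248262 to 281.75×569.75 = 160527.0625; change = -87734.9375.

-87734.9375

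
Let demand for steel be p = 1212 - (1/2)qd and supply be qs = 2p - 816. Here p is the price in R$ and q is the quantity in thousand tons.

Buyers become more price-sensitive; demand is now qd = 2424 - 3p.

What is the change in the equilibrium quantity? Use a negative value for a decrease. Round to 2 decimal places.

Before the shock: 2424 - 2p = 2p - 816 ⇒ 3240 = 4p ⇒ p = 810, q = 804.
With the change applied: demand qd = 2424 - 3p, supply qs = 2p - 816.
New equilibrium: 2424 - 3p = 2p - 816 ⇒ 3240 = 5p ⇒ p = 648, q = 480.
Δq = 480 − 804 = -324.00.

-324.00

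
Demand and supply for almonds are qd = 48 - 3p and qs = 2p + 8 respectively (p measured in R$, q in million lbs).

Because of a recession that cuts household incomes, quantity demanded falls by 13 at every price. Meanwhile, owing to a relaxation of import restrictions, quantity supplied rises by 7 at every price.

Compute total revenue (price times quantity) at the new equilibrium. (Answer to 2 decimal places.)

92.00

Solve the original market: 48 - 3p = 2p + 8, hence p = 8 and q = 24.
With the change applied: demand qd = 35 - 3p, supply qs = 2p + 15.
Equate the new curves: 35 - 3p = 2p + 15, giving 20 = 5p, p = 4, q = 23.
New expenditure = 4 × 23 = 92.00.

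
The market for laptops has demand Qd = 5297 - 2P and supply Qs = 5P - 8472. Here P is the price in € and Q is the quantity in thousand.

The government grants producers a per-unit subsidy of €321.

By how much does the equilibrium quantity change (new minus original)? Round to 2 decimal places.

+458.57

Solve the original market: 5297 - 2P = 5P - 8472, hence P = 1967 and Q = 1363.
Since sellers receive the price plus the subsidy, the effective supply curve becomes Qs = 5P - 6867.
New equilibrium: 5297 - 2P = 5P - 6867 ⇒ 12164 = 7P ⇒ P = 12164/7 ≈ 1737.7143, Q = 12751/7 ≈ 1821.5714.
ΔQ = 1821.5714 − 1363 = +458.57.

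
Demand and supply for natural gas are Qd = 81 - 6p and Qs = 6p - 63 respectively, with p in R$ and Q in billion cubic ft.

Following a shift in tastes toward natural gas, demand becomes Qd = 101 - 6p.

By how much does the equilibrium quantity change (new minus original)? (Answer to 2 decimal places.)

+10.00

Initially, 81 - 6p = 6p - 63, so 144 = 12p and p = 12, Q = 9.
The shock moves the curves to Qd = 101 - 6p and Qs = 6p - 63.
Clearing the new market: 101 - 6p = 6p - 63, so p = 41/3 ≈ 13.6667 and Q = 19.
ΔQ = 19 − 9 = +10.00.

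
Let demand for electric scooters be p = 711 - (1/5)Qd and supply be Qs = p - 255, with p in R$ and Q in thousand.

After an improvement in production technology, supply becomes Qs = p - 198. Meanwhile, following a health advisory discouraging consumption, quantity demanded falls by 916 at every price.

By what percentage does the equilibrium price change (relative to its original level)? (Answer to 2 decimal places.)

Solve the original market: 3555 - 5p = p - 255, hence p = 635 and Q = 380.
With the change applied: demand Qd = 2639 - 5p, supply Qs = p - 198.
Equate the new curves: 2639 - 5p = p - 198, giving 2837 = 6p, p = 2837/6 ≈ 472.8333, Q = 1649/6 ≈ 274.8333.
%Δp = (472.8333 − 635) / 635 × 100 = -25.54%.

-25.54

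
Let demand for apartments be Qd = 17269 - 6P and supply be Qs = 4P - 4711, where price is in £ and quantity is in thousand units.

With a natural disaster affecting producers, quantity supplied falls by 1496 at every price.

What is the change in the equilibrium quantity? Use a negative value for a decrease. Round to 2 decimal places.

-897.60

Before the shock: 17269 - 6P = 4P - 4711 ⇒ 21980 = 10P ⇒ P = 2198, Q = 4081.
With the change applied: demand Qd = 17269 - 6P, supply Qs = 4P - 6207.
Setting them equal: 17269 - 6P = 4P - 6207 → 23476 = 10P, so P = 2347.6 and Q = 3183.4.
ΔQ = 3183.4 − 4081 = -897.60.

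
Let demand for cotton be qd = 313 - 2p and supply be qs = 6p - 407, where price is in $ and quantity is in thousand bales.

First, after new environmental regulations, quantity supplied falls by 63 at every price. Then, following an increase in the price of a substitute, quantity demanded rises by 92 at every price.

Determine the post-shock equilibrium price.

Before the shock: 313 - 2p = 6p - 407 ⇒ 720 = 8p ⇒ p = 90, q = 133.
The new curves are qd = 405 - 2p (demand) and qs = 6p - 470 (supply).
Setting them equal: 405 - 2p = 6p - 470 → 875 = 8p, so p = 109.375 and q = 186.25.

109.375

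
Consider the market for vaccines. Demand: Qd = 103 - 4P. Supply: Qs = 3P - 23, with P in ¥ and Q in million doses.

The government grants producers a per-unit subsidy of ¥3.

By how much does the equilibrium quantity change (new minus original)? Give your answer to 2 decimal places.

Solve the original market: 103 - 4P = 3P - 23, hence P = 18 and Q = 31.
Since sellers receive the price plus the subsidy, the effective supply curve becomes Qs = 3P - 14.
Clearing the new market: 103 - 4P = 3P - 14, so P = 117/7 ≈ 16.7143 and Q = 253/7 ≈ 36.1429.
ΔQ = 36.1429 − 31 = +5.14.

+5.14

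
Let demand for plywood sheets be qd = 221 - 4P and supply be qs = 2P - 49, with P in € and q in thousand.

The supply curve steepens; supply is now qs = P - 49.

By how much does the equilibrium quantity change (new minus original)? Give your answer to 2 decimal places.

Initially, 221 - 4P = 2P - 49, so 270 = 6P and P = 45, q = 41.
After the shift, demand is qd = 221 - 4P and supply is qs = P - 49.
New equilibrium: 221 - 4P = P - 49 ⇒ 270 = 5P ⇒ P = 54, q = 5.
Δq = 5 − 41 = -36.00.

-36.00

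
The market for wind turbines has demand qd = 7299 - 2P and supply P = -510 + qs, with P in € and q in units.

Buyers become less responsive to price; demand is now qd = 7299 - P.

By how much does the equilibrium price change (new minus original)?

+1131.5

Before the shock: 7299 - 2P = P + 510 ⇒ 6789 = 3P ⇒ P = 2263, q = 2773.
The new curves are qd = 7299 - P (demand) and qs = P + 510 (supply).
Setting them equal: 7299 - P = P + 510 → 6789 = 2P, so P = 3394.5 and q = 3904.5.
ΔP = 3394.5 − 2263 = +1131.5.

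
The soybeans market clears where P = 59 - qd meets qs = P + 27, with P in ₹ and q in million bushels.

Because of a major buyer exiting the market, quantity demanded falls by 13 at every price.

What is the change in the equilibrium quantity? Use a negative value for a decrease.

-6.5

Before the shock: 59 - P = P + 27 ⇒ 32 = 2P ⇒ P = 16, q = 43.
The shock moves the curves to qd = 46 - P and qs = P + 27.
Clearing the new market: 46 - P = P + 27, so P = 9.5 and q = 36.5.
Δq = 36.5 − 43 = -6.5.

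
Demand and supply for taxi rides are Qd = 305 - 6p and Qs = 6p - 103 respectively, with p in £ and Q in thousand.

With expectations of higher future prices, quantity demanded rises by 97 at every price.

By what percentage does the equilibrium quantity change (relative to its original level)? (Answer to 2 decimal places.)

+48.02

Solve the original market: 305 - 6p = 6p - 103, hence p = 34 and Q = 101.
The shock moves the curves to Qd = 402 - 6p and Qs = 6p - 103.
New equilibrium: 402 - 6p = 6p - 103 ⇒ 505 = 12p ⇒ p = 505/12 ≈ 42.0833, Q = 149.5.
%ΔQ = (149.5 − 101) / 101 × 100 = +48.02%.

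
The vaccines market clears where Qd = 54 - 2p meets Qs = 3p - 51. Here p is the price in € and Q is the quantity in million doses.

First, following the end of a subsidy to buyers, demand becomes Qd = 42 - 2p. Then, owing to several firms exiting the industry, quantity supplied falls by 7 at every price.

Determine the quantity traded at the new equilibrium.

Before the shock: 54 - 2p = 3p - 51 ⇒ 105 = 5p ⇒ p = 21, Q = 12.
With the change applied: demand Qd = 42 - 2p, supply Qs = 3p - 58.
New equilibrium: 42 - 2p = 3p - 58 ⇒ 100 = 5p ⇒ p = 20, Q = 2.

2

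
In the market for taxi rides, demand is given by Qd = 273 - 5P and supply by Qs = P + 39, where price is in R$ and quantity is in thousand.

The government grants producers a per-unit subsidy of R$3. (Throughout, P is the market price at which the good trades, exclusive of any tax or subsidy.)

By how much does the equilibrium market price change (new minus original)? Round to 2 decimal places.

-0.50

Original equilibrium: 273 - 5P = P + 39 gives 234 = 6P, so P = 39 and Q = 78.
Since sellers receive the price plus the subsidy, the effective supply curve becomes Qs = P + 42.
Equate the new curves: 273 - 5P = P + 42, giving 231 = 6P, P = 38.5, Q = 80.5.
ΔP = 38.5 − 39 = -0.50.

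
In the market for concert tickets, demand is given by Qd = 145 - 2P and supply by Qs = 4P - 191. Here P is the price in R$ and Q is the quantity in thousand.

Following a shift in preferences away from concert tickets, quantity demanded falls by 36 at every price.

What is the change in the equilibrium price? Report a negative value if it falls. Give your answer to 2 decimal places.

-6.00

Solve the original market: 145 - 2P = 4P - 191, hence P = 56 and Q = 33.
The new curves are Qd = 109 - 2P (demand) and Qs = 4P - 191 (supply).
Equate the new curves: 109 - 2P = 4P - 191, giving 300 = 6P, P = 50, Q = 9.
ΔP = 50 − 56 = -6.00.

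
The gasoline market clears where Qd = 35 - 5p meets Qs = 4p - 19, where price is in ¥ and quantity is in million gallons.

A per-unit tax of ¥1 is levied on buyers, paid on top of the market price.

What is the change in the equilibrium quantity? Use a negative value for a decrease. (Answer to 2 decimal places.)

-2.22

Solve the original market: 35 - 5p = 4p - 19, hence p = 6 and Q = 5.
Since buyers pay the price plus the tax, the effective demand curve becomes Qd = 30 - 5p.
Equate the new curves: 30 - 5p = 4p - 19, giving 49 = 9p, p = 49/9 ≈ 5.4444, Q = 25/9 ≈ 2.7778.
ΔQ = 2.7778 − 5 = -2.22.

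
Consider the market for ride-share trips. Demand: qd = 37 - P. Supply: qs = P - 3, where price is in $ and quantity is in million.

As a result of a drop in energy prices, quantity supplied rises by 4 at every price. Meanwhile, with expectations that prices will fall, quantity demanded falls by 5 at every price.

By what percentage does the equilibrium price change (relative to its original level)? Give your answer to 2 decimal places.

-22.50

Initially, 37 - P = P - 3, so 40 = 2P and P = 20, q = 17.
The shock moves the curves to qd = 32 - P and qs = P + 1.
Clearing the new market: 32 - P = P + 1, so P = 15.5 and q = 16.5.
%ΔP = (15.5 − 20) / 20 × 100 = -22.50%.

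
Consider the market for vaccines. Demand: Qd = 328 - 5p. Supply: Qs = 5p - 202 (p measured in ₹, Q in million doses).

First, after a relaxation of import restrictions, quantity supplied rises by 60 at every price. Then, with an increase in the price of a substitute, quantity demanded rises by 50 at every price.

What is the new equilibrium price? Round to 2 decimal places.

Original equilibrium: 328 - 5p = 5p - 202 gives 530 = 10p, so p = 53 and Q = 63.
The shock moves the curves to Qd = 378 - 5p and Qs = 5p - 142.
Clearing the new market: 378 - 5p = 5p - 142, so p = 52 and Q = 118.

52.00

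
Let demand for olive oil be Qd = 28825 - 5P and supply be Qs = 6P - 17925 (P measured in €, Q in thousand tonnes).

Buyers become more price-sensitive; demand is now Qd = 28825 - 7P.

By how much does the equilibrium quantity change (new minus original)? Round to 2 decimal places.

Initially, 28825 - 5P = 6P - 17925, so 46750 = 11P and P = 4250, Q = 7575.
After the shift, demand is Qd = 28825 - 7P and supply is Qs = 6P - 17925.
Setting them equal: 28825 - 7P = 6P - 17925 → 46750 = 13P, so P = 46750/13 ≈ 3596.1538 and Q = 47475/13 ≈ 3651.9231.
ΔQ = 3651.9231 − 7575 = -3923.08.

-3923.08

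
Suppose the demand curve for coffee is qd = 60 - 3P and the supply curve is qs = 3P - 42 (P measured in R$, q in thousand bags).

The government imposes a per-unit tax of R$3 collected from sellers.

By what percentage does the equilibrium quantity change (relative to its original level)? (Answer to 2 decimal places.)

-50.00

Solve the original market: 60 - 3P = 3P - 42, hence P = 17 and q = 9.
Since sellers keep the price net of the tax, the effective supply curve becomes qs = 3P - 51.
Equate the new curves: 60 - 3P = 3P - 51, giving 111 = 6P, P = 18.5, q = 4.5.
%Δq = (4.5 − 9) / 9 × 100 = -50.00%.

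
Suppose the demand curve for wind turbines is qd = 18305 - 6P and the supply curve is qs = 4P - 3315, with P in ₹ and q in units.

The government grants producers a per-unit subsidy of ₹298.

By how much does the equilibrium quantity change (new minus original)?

+715.2

Original equilibrium: 18305 - 6P = 4P - 3315 gives 21620 = 10P, so P = 2162 and q = 5333.
Since sellers receive the price plus the subsidy, the effective supply curve becomes qs = 4P - 2123.
New equilibrium: 18305 - 6P = 4P - 2123 ⇒ 20428 = 10P ⇒ P = 2042.8, q = 6048.2.
Δq = 6048.2 − 5333 = +715.2.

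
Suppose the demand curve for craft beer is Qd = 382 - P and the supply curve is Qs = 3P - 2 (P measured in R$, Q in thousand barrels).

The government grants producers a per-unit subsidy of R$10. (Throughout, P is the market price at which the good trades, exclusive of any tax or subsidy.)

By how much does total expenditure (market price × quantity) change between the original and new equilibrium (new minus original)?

Initially, 382 - P = 3P - 2, so 384 = 4P and P = 96, Q = 286.
Since sellers receive the price plus the subsidy, the effective supply curve becomes Qs = 3P + 28.
New equilibrium: 382 - P = 3P + 28 ⇒ 354 = 4P ⇒ P = 88.5, Q = 293.5.
Expenditure moves from 96×286 = 27456 to 88.5×293.5 = 25974.75; change = -1481.25.

-1481.25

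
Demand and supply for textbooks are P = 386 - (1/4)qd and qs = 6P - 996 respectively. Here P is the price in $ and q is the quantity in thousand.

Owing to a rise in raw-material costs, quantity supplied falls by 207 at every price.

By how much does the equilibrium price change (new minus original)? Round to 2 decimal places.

Solve the original market: 1544 - 4P = 6P - 996, hence P = 254 and q = 528.
The shock moves the curves to qd = 1544 - 4P and qs = 6P - 1203.
Equate the new curves: 1544 - 4P = 6P - 1203, giving 2747 = 10P, P = 274.7, q = 445.2.
ΔP = 274.7 − 254 = +20.70.

+20.70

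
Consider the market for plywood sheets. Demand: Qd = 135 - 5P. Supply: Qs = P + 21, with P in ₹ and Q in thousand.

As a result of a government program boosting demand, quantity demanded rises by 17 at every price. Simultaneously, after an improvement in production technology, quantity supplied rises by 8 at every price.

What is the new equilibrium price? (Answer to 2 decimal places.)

20.50

Initially, 135 - 5P = P + 21, so 114 = 6P and P = 19, Q = 40.
The new curves are Qd = 152 - 5P (demand) and Qs = P + 29 (supply).
New equilibrium: 152 - 5P = P + 29 ⇒ 123 = 6P ⇒ P = 20.5, Q = 49.5.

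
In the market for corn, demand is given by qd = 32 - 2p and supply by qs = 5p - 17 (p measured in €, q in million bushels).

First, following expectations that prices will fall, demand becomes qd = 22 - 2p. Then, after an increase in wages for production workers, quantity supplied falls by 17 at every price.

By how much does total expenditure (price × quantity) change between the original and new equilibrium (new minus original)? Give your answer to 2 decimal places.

-78.00

Before the shock: 32 - 2p = 5p - 17 ⇒ 49 = 7p ⇒ p = 7, q = 18.
The shock moves the curves to qd = 22 - 2p and qs = 5p - 34.
New equilibrium: 22 - 2p = 5p - 34 ⇒ 56 = 7p ⇒ p = 8, q = 6.
Expenditure moves from 7×18 = 126 to 8×6 = 48; change = -78.00.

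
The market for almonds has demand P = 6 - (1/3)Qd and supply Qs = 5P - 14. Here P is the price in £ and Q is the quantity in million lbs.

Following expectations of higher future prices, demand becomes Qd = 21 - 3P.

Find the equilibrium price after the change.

Original equilibrium: 18 - 3P = 5P - 14 gives 32 = 8P, so P = 4 and Q = 6.
After the shift, demand is Qd = 21 - 3P and supply is Qs = 5P - 14.
Equate the new curves: 21 - 3P = 5P - 14, giving 35 = 8P, P = 4.375, Q = 7.875.

4.375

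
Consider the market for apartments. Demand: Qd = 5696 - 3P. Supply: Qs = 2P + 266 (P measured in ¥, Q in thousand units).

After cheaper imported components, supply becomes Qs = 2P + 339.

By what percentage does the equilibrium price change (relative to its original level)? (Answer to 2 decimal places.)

-1.34

Initially, 5696 - 3P = 2P + 266, so 5430 = 5P and P = 1086, Q = 2438.
After the shift, demand is Qd = 5696 - 3P and supply is Qs = 2P + 339.
Equate the new curves: 5696 - 3P = 2P + 339, giving 5357 = 5P, P = 1071.4, Q = 2481.8.
%ΔP = (1071.4 − 1086) / 1086 × 100 = -1.34%.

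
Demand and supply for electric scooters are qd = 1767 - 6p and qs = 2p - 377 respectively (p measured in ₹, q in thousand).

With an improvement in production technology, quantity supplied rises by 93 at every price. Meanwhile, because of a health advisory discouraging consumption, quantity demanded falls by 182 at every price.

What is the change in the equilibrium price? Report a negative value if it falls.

-34.375

Before the shock: 1767 - 6p = 2p - 377 ⇒ 2144 = 8p ⇒ p = 268, q = 159.
The shock moves the curves to qd = 1585 - 6p and qs = 2p - 284.
Setting them equal: 1585 - 6p = 2p - 284 → 1869 = 8p, so p = 233.625 and q = 183.25.
Δp = 233.625 − 268 = -34.375.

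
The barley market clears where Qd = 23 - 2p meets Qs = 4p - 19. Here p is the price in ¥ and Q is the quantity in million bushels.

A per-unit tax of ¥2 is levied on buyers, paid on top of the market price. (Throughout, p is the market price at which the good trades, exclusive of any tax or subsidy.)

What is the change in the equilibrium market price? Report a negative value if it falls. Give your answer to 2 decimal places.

-0.67

Solve the original market: 23 - 2p = 4p - 19, hence p = 7 and Q = 9.
Since buyers pay the price plus the tax, the effective demand curve becomes Qd = 19 - 2p.
New equilibrium: 19 - 2p = 4p - 19 ⇒ 38 = 6p ⇒ p = 19/3 ≈ 6.3333, Q = 19/3 ≈ 6.3333.
Δp = 6.3333 − 7 = -0.67.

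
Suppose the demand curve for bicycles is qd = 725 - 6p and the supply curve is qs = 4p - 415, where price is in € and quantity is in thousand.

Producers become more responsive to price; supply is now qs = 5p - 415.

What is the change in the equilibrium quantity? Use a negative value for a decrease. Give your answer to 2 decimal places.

+62.18

Initially, 725 - 6p = 4p - 415, so 1140 = 10p and p = 114, q = 41.
After the shift, demand is qd = 725 - 6p and supply is qs = 5p - 415.
Clearing the new market: 725 - 6p = 5p - 415, so p = 1140/11 ≈ 103.6364 and q = 1135/11 ≈ 103.1818.
Δq = 103.1818 − 41 = +62.18.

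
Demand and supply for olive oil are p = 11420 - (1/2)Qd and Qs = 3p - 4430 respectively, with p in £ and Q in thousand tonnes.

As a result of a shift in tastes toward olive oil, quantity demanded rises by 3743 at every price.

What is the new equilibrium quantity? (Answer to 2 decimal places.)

14177.80

Solve the original market: 22840 - 2p = 3p - 4430, hence p = 5454 and Q = 11932.
The shock moves the curves to Qd = 26583 - 2p and Qs = 3p - 4430.
Equate the new curves: 26583 - 2p = 3p - 4430, giving 31013 = 5p, p = 6202.6, Q = 14177.8.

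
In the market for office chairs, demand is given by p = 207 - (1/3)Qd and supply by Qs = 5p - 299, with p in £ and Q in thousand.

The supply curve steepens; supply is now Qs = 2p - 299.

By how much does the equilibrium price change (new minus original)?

Before the shock: 621 - 3p = 5p - 299 ⇒ 920 = 8p ⇒ p = 115, Q = 276.
With the change applied: demand Qd = 621 - 3p, supply Qs = 2p - 299.
New equilibrium: 621 - 3p = 2p - 299 ⇒ 920 = 5p ⇒ p = 184, Q = 69.
Δp = 184 − 115 = +69.

+69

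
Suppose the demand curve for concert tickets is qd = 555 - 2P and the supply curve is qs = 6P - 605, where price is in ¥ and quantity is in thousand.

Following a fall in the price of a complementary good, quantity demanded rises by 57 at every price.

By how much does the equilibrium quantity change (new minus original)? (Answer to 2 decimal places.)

+42.75

Solve the original market: 555 - 2P = 6P - 605, hence P = 145 and q = 265.
With the change applied: demand qd = 612 - 2P, supply qs = 6P - 605.
Setting them equal: 612 - 2P = 6P - 605 → 1217 = 8P, so P = 152.125 and q = 307.75.
Δq = 307.75 − 265 = +42.75.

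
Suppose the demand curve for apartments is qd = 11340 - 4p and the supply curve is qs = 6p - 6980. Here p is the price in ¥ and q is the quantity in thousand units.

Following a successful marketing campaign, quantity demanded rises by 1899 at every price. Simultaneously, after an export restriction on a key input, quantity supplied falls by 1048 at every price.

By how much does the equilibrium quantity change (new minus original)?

+720.2

Before the shock: 11340 - 4p = 6p - 6980 ⇒ 18320 = 10p ⇒ p = 1832, q = 4012.
After the shift, demand is qd = 13239 - 4p and supply is qs = 6p - 8028.
New equilibrium: 13239 - 4p = 6p - 8028 ⇒ 21267 = 10p ⇒ p = 2126.7, q = 4732.2.
Δq = 4732.2 − 4012 = +720.2.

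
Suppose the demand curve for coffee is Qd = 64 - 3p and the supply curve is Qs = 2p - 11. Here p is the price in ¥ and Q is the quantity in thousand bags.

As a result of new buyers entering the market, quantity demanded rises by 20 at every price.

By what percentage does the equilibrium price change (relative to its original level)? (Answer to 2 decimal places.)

+26.67

Solve the original market: 64 - 3p = 2p - 11, hence p = 15 and Q = 19.
With the change applied: demand Qd = 84 - 3p, supply Qs = 2p - 11.
Equate the new curves: 84 - 3p = 2p - 11, giving 95 = 5p, p = 19, Q = 27.
%Δp = (19 − 15) / 15 × 100 = +26.67%.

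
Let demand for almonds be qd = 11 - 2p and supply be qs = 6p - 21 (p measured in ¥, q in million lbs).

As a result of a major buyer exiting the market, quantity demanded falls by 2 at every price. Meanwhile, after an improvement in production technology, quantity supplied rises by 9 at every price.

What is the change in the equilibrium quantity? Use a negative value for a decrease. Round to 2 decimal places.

Before the shock: 11 - 2p = 6p - 21 ⇒ 32 = 8p ⇒ p = 4, q = 3.
The shock moves the curves to qd = 9 - 2p and qs = 6p - 12.
Setting them equal: 9 - 2p = 6p - 12 → 21 = 8p, so p = 2.625 and q = 3.75.
Δq = 3.75 − 3 = +0.75.

+0.75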